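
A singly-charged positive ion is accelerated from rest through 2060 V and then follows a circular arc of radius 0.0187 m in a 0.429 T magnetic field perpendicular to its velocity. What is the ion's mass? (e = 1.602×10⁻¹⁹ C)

m ≈ 2.50×10⁻²⁷ kg

Combine |q|V = ½mv² and r = mv/(|q|B): eliminate v to get m = qB²r²/(2V).
m = (1.602×10⁻¹⁹)(0.429)²(0.0187)²/(2·2060) ≈ 2.50×10⁻²⁷ kg.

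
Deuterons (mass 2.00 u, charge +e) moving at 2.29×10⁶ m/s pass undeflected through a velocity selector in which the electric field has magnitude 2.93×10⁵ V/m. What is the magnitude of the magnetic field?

B = 0.128 T

Balance of forces in the selector: qE = qvB ⇒ B = E/v.
B = 2.93×10⁵/2.29×10⁶ = 0.128 T.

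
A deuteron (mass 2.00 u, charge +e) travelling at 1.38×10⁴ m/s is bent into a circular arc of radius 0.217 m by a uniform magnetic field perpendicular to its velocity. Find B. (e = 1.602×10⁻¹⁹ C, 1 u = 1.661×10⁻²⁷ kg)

B ≈ 1.32×10⁻³ T

From |q|vB = mv²/r, B = mv/(|q|r).
B = (3.322×10⁻²⁷)(1.38×10⁴)/((1.602×10⁻¹⁹)(0.217)) ≈ 1.32×10⁻³ T.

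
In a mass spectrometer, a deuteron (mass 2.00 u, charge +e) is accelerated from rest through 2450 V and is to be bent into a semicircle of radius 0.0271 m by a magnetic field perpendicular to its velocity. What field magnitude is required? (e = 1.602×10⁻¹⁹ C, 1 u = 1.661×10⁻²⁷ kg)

B ≈ 0.372 T

v = √(2|q|V/m) = √(2·1.602×10⁻¹⁹·2450/3.322×10⁻²⁷) ≈ 4.861×10⁵ m/s.
B = mv/(|q|r) = (3.322×10⁻²⁷)(4.861×10⁵)/((1.602×10⁻¹⁹)(0.0271)) ≈ 0.372 T.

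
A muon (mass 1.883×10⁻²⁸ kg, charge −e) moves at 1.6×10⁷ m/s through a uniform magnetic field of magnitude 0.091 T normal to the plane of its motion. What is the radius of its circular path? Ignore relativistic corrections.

r ≈ 0.21 m

The magnetic force provides the centripetal force: |q|vB = mv²/r.
r = mv/(|q|B) = (1.883×10⁻²⁸)(1.6×10⁷)/((1.602×10⁻¹⁹)(0.091)) ≈ 0.21 m.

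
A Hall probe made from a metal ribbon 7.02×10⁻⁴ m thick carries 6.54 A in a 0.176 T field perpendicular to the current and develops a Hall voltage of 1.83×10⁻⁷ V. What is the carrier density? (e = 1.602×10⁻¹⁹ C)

From V_H = IB/(n e t), n = IB/(V_H e t).
n = (6.54)(0.176)/((1.83×10⁻⁷)(1.602×10⁻¹⁹)(7.02×10⁻⁴)) ≈ 5.59×10²⁸ m⁻³.

n ≈ 5.59×10²⁸ m⁻³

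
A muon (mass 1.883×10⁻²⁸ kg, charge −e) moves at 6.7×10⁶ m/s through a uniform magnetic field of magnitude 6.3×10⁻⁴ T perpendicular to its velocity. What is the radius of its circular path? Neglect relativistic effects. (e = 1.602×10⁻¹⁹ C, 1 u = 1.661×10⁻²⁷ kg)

The magnetic force provides the centripetal force: |q|vB = mv²/r.
r = mv/(|q|B) = (1.883×10⁻²⁸)(6.7×10⁶)/((1.602×10⁻¹⁹)(6.3×10⁻⁴)) ≈ 13 m.

r ≈ 13 m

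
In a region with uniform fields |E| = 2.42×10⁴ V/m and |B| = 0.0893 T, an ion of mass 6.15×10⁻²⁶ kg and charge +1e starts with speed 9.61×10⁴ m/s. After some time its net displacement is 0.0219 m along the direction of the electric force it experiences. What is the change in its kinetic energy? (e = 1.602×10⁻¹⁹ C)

The magnetic force is always ⟂ v and does no work; only the electric force changes KE.
ΔKE = F_E · d = |q|E d = (1.602×10⁻¹⁹)(2.42×10⁴)(0.0219) ≈ 8.49×10⁻¹⁷ J.

ΔKE ≈ 8.49×10⁻¹⁷ J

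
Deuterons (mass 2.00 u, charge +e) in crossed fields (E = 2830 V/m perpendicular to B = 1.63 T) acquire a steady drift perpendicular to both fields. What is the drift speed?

The steady drift has the magnetic force balancing the electric force, so v_d = E/B.
v_d = 2830/1.63 = 1740 m/s.

v_d ≈ 1740 m/s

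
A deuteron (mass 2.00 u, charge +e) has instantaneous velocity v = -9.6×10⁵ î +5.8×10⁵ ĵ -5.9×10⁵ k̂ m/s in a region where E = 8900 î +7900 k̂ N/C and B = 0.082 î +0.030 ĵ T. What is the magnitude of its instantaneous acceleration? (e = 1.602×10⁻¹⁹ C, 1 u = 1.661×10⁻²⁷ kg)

|a| ≈ 4.24×10¹² m/s²

v×B = (1.77×10⁴, -4.84×10⁴, -7.64×10⁴) N/C.
E + v×B = (2.66×10⁴, -4.84×10⁴, -6.85×10⁴) N/C.
F = q(E + v×B) = (1.602×10⁻¹⁹ C)·(2.66×10⁴, -4.84×10⁴, -6.85×10⁴) = (4.26×10⁻¹⁵, -7.75×10⁻¹⁵, -1.10×10⁻¹⁴) N.
|a| = |F|/m = 1.409×10⁻¹⁴/3.322×10⁻²⁷ ≈ 4.24×10¹² m/s².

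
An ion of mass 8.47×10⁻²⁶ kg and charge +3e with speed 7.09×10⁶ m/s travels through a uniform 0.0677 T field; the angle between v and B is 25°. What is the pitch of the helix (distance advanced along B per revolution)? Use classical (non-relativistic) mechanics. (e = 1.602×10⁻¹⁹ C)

p ≈ 105 m

v∥ = v cosθ = 7.09×10⁶·cos25° ≈ 6.426×10⁶ m/s.
T = 2πm/(|q|B) = 2π(8.47×10⁻²⁶)/((4.806×10⁻¹⁹)(0.0677)) ≈ 1.636×10⁻⁵ s.
pitch = v∥ T = (6.426×10⁶)(1.636×10⁻⁵) ≈ 105 m.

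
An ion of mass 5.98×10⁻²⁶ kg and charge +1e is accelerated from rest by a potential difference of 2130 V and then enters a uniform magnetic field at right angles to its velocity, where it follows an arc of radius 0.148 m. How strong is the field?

B ≈ 0.269 T

v = √(2|q|V/m) = √(2·1.602×10⁻¹⁹·2130/5.98×10⁻²⁶) ≈ 1.068×10⁵ m/s.
B = mv/(|q|r) = (5.98×10⁻²⁶)(1.068×10⁵)/((1.602×10⁻¹⁹)(0.148)) ≈ 0.269 T.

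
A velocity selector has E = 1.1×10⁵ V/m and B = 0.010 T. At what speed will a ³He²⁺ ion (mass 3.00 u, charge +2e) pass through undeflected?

v = 1.1×10⁷ m/s

Zero net Lorentz force requires |qE| = |q v×B|, i.e. E = vB.
v = E/B = 1.1×10⁵/0.010 = 1.1×10⁷ m/s.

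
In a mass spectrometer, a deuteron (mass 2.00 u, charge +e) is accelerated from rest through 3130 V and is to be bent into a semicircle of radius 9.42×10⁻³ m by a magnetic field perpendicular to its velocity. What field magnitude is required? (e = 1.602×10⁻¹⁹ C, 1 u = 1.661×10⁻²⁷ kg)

B ≈ 1.21 T

v = √(2|q|V/m) = √(2·1.602×10⁻¹⁹·3130/3.322×10⁻²⁷) ≈ 5.494×10⁵ m/s.
B = mv/(|q|r) = (3.322×10⁻²⁷)(5.494×10⁵)/((1.602×10⁻¹⁹)(9.42×10⁻³)) ≈ 1.21 T.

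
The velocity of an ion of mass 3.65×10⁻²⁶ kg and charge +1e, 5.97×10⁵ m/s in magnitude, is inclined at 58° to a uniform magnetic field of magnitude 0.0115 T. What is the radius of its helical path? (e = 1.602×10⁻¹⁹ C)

r ≈ 10.0 m

v⊥ = v sinθ = 5.97×10⁵·sin58° ≈ 5.063×10⁵ m/s.
r = m v⊥/(|q|B) = (3.65×10⁻²⁶)(5.063×10⁵)/((1.602×10⁻¹⁹)(0.0115)) ≈ 10.0 m.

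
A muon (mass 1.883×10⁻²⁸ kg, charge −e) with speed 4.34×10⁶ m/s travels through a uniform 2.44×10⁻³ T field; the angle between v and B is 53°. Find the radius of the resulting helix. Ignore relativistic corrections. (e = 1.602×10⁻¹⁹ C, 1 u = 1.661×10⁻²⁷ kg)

v⊥ = v sinθ = 4.34×10⁶·sin53° ≈ 3.466×10⁶ m/s.
r = m v⊥/(|q|B) = (1.883×10⁻²⁸)(3.466×10⁶)/((1.602×10⁻¹⁹)(2.44×10⁻³)) ≈ 1.67 m.

r ≈ 1.67 m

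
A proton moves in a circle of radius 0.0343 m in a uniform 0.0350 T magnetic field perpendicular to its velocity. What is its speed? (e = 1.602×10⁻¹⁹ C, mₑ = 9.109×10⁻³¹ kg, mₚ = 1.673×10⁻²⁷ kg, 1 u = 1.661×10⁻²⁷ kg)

From |q|vB = mv²/r, v = |q|Br/m.
v = (1.602×10⁻¹⁹)(0.0350)(0.0343)/1.673×10⁻²⁷ ≈ 1.15×10⁵ m/s.

v ≈ 1.15×10⁵ m/s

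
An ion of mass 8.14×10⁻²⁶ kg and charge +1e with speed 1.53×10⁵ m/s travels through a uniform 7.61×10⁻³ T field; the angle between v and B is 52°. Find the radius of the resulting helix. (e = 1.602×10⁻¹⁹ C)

v⊥ = v sinθ = 1.53×10⁵·sin52° ≈ 1.206×10⁵ m/s.
r = m v⊥/(|q|B) = (8.14×10⁻²⁶)(1.206×10⁵)/((1.602×10⁻¹⁹)(7.61×10⁻³)) ≈ 8.05 m.

r ≈ 8.05 m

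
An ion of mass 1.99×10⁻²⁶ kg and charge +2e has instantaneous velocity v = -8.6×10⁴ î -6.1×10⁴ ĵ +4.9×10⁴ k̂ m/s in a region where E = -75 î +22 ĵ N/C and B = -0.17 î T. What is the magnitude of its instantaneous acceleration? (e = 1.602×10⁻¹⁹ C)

|a| ≈ 2.14×10¹¹ m/s²

v×B = (0, -8330, -1.04×10⁴) N/C.
E + v×B = (-75.0, -8310, -1.04×10⁴) N/C.
F = q(E + v×B) = (3.204×10⁻¹⁹ C)·(-75.0, -8310, -1.04×10⁴) = (-2.40×10⁻¹⁷, -2.66×10⁻¹⁵, -3.32×10⁻¹⁵) N.
|a| = |F|/m = 4.257×10⁻¹⁵/1.99×10⁻²⁶ ≈ 2.14×10¹¹ m/s².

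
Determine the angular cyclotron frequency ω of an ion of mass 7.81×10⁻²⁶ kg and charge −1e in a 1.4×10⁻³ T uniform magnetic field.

ω ≈ 2900 rad/s

ω = |q|B/m.
ω = (1.602×10⁻¹⁹)(1.4×10⁻³)/7.81×10⁻²⁶ ≈ 2900 rad/s.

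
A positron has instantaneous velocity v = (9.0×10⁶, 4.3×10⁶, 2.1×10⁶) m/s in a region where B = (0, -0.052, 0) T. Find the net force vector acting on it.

F ≈ (1.75×10⁻¹⁴, 0, -7.50×10⁻¹⁴) N

v×B = (1.09×10⁵, 0, -4.68×10⁵) N/C.
F = q v×B = (1.602×10⁻¹⁹ C)·(1.09×10⁵, 0, -4.68×10⁵) = (1.75×10⁻¹⁴, 0, -7.50×10⁻¹⁴) N.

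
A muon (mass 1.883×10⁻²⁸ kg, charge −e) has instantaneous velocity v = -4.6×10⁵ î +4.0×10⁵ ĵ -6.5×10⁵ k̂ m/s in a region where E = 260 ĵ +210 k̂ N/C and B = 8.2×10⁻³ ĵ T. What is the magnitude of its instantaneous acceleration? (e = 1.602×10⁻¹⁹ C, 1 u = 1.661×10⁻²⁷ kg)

v×B = (5330, 0, -3770) N/C.
E + v×B = (5330, 260, -3560) N/C.
F = q(E + v×B) = (−1.602×10⁻¹⁹ C)·(5330, 260, -3560) = (-8.54×10⁻¹⁶, -4.17×10⁻¹⁷, 5.71×10⁻¹⁶) N.
|a| = |F|/m = 1.028×10⁻¹⁵/1.883×10⁻²⁸ ≈ 5.46×10¹² m/s².

|a| ≈ 5.46×10¹² m/s²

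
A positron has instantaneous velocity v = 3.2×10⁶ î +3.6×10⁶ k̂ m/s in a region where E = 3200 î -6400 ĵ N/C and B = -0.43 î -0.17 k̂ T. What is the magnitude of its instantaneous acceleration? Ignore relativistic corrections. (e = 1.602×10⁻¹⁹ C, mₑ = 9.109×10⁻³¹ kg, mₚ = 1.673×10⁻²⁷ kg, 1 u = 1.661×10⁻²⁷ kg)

|a| ≈ 1.78×10¹⁷ m/s²

v×B = (0, -1.00×10⁶, 0) N/C.
E + v×B = (3200, -1.01×10⁶, 0) N/C.
F = q(E + v×B) = (1.602×10⁻¹⁹ C)·(3200, -1.01×10⁶, 0) = (5.13×10⁻¹⁶, -1.62×10⁻¹³, 0) N.
|a| = |F|/m = 1.619×10⁻¹³/9.109×10⁻³¹ ≈ 1.78×10¹⁷ m/s².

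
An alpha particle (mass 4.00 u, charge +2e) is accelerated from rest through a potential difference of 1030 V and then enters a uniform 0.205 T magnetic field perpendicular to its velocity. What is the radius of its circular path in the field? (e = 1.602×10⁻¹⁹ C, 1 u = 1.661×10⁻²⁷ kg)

Acceleration: |q|V = ½mv² ⇒ v = √(2|q|V/m) = √(2·3.204×10⁻¹⁹·1030/6.644×10⁻²⁷) ≈ 3.152×10⁵ m/s.
In the field: r = mv/(|q|B) = (6.644×10⁻²⁷)(3.152×10⁵)/((3.204×10⁻¹⁹)(0.205)) ≈ 0.0319 m.

r ≈ 0.0319 m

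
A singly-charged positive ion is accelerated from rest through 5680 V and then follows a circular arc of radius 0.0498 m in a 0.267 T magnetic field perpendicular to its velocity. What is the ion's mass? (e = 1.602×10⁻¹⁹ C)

m ≈ 2.49×10⁻²⁷ kg

Combine |q|V = ½mv² and r = mv/(|q|B): eliminate v to get m = qB²r²/(2V).
m = (1.602×10⁻¹⁹)(0.267)²(0.0498)²/(2·5680) ≈ 2.49×10⁻²⁷ kg.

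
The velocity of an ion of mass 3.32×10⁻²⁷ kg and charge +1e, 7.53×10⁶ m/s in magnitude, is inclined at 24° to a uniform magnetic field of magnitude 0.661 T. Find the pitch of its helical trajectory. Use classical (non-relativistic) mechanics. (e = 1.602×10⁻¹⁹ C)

p ≈ 1.36 m

v∥ = v cosθ = 7.53×10⁶·cos24° ≈ 6.879×10⁶ m/s.
T = 2πm/(|q|B) = 2π(3.32×10⁻²⁷)/((1.602×10⁻¹⁹)(0.661)) ≈ 1.970×10⁻⁷ s.
pitch = v∥ T = (6.879×10⁶)(1.970×10⁻⁷) ≈ 1.36 m.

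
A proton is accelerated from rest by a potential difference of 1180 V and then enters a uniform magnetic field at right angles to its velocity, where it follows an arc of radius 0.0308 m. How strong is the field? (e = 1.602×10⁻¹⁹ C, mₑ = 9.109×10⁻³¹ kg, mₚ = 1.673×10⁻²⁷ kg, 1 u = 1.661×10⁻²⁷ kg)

v = √(2|q|V/m) = √(2·1.602×10⁻¹⁹·1180/1.673×10⁻²⁷) ≈ 4.754×10⁵ m/s.
B = mv/(|q|r) = (1.673×10⁻²⁷)(4.754×10⁵)/((1.602×10⁻¹⁹)(0.0308)) ≈ 0.161 T.

B ≈ 0.161 T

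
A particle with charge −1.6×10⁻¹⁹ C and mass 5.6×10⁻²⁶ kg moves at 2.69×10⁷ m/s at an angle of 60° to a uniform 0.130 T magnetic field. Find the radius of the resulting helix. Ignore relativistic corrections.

r ≈ 62.7 m

v⊥ = v sinθ = 2.69×10⁷·sin60° ≈ 2.330×10⁷ m/s.
r = m v⊥/(|q|B) = (5.6×10⁻²⁶)(2.330×10⁷)/((1.6×10⁻¹⁹)(0.130)) ≈ 62.7 m.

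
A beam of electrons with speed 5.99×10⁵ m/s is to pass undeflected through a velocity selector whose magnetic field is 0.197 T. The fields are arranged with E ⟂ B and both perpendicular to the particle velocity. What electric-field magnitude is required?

E = 1.18×10⁵ V/m

For straight-line motion qE = qvB, so E = vB.
E = 5.99×10⁵ × 0.197 = 1.18×10⁵ V/m.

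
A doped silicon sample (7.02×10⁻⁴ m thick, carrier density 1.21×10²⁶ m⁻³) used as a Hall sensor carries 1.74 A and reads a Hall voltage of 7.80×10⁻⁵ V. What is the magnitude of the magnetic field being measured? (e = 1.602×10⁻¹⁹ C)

B ≈ 0.610 T

From V_H = IB/(n e t), B = V_H n e t / I.
B = (7.80×10⁻⁵)(1.21×10²⁶)(1.602×10⁻¹⁹)(7.02×10⁻⁴)/1.74 ≈ 0.610 T.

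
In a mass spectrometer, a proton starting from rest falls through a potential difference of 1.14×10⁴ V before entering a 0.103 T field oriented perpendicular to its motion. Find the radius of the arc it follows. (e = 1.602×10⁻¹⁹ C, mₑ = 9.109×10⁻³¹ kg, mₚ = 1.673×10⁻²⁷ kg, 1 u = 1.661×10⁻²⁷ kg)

r ≈ 0.150 m

Acceleration: |q|V = ½mv² ⇒ v = √(2|q|V/m) = √(2·1.602×10⁻¹⁹·1.14×10⁴/1.673×10⁻²⁷) ≈ 1.478×10⁶ m/s.
In the field: r = mv/(|q|B) = (1.673×10⁻²⁷)(1.478×10⁶)/((1.602×10⁻¹⁹)(0.103)) ≈ 0.150 m.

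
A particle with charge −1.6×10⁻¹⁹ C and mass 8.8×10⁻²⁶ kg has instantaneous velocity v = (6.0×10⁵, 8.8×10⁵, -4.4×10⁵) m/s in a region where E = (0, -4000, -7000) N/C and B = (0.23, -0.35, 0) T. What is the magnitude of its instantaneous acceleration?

|a| ≈ 8.35×10¹¹ m/s²

v×B = (-1.54×10⁵, -1.01×10⁵, -4.12×10⁵) N/C.
E + v×B = (-1.54×10⁵, -1.05×10⁵, -4.19×10⁵) N/C.
F = q(E + v×B) = (−1.6×10⁻¹⁹ C)·(-1.54×10⁵, -1.05×10⁵, -4.19×10⁵) = (2.46×10⁻¹⁴, 1.68×10⁻¹⁴, 6.71×10⁻¹⁴) N.
|a| = |F|/m = 7.344×10⁻¹⁴/8.8×10⁻²⁶ ≈ 8.35×10¹¹ m/s².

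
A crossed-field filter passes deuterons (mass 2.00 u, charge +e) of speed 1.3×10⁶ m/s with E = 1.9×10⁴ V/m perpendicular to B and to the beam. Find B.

B = 0.015 T

Balance of forces in the selector: qE = qvB ⇒ B = E/v.
B = 1.9×10⁴/1.3×10⁶ = 0.015 T.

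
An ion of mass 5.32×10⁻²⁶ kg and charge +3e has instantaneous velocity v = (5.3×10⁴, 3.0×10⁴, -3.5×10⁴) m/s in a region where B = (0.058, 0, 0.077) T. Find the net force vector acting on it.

v×B = (2310, -6110, -1740) N/C.
F = q v×B = (4.806×10⁻¹⁹ C)·(2310, -6110, -1740) = (1.11×10⁻¹⁵, -2.94×10⁻¹⁵, -8.36×10⁻¹⁶) N.

F ≈ (1.11×10⁻¹⁵, -2.94×10⁻¹⁵, -8.36×10⁻¹⁶) N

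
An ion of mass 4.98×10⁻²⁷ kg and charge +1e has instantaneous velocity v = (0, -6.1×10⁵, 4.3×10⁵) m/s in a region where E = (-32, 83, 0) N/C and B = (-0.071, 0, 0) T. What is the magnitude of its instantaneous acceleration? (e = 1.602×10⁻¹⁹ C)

|a| ≈ 1.70×10¹² m/s²

v×B = (0, -3.05×10⁴, -4.33×10⁴) N/C.
E + v×B = (-32.0, -3.04×10⁴, -4.33×10⁴) N/C.
F = q(E + v×B) = (1.602×10⁻¹⁹ C)·(-32.0, -3.04×10⁴, -4.33×10⁴) = (-5.13×10⁻¹⁸, -4.88×10⁻¹⁵, -6.94×10⁻¹⁵) N.
|a| = |F|/m = 8.481×10⁻¹⁵/4.98×10⁻²⁷ ≈ 1.70×10¹² m/s².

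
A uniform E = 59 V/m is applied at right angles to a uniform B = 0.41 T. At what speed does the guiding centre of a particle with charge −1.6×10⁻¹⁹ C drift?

v_d ≈ 140 m/s

The E×B drift speed is v_d = E/B.
v_d = 59/0.41 = 140 m/s.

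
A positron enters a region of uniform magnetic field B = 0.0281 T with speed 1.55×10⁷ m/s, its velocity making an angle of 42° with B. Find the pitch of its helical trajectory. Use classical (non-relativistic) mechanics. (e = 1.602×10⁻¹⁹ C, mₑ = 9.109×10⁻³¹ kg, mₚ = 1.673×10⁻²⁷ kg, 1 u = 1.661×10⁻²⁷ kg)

v∥ = v cosθ = 1.55×10⁷·cos42° ≈ 1.152×10⁷ m/s.
T = 2πm/(|q|B) = 2π(9.109×10⁻³¹)/((1.602×10⁻¹⁹)(0.0281)) ≈ 1.271×10⁻⁹ s.
pitch = v∥ T = (1.152×10⁷)(1.271×10⁻⁹) ≈ 0.0146 m.

p ≈ 0.0146 m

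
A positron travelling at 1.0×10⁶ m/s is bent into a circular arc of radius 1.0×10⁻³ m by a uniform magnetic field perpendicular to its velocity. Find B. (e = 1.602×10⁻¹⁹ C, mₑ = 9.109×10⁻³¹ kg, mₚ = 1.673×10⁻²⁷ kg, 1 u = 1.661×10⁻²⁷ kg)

B ≈ 5.7×10⁻³ T

From |q|vB = mv²/r, B = mv/(|q|r).
B = (9.109×10⁻³¹)(1.0×10⁶)/((1.602×10⁻¹⁹)(1.0×10⁻³)) ≈ 5.7×10⁻³ T.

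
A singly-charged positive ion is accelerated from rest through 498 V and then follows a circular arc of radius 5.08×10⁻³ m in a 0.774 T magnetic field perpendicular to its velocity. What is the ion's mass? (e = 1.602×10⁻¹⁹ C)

m ≈ 2.49×10⁻²⁷ kg

Combine |q|V = ½mv² and r = mv/(|q|B): eliminate v to get m = qB²r²/(2V).
m = (1.602×10⁻¹⁹)(0.774)²(5.08×10⁻³)²/(2·498) ≈ 2.49×10⁻²⁷ kg.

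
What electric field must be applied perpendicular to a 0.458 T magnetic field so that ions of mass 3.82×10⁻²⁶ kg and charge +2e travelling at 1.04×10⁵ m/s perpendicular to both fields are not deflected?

E = 4.76×10⁴ V/m

For straight-line motion qE = qvB, so E = vB.
E = 1.04×10⁵ × 0.458 = 4.76×10⁴ V/m.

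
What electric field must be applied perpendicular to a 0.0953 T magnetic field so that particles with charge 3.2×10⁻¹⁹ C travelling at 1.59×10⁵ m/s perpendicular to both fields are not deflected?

For straight-line motion qE = qvB, so E = vB.
E = 1.59×10⁵ × 0.0953 = 1.52×10⁴ V/m.

E = 1.52×10⁴ V/m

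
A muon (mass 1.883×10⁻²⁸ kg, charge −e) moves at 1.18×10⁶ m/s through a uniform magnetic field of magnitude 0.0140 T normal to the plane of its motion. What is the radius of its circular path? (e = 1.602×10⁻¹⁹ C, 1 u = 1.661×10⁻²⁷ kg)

The magnetic force provides the centripetal force: |q|vB = mv²/r.
r = mv/(|q|B) = (1.883×10⁻²⁸)(1.18×10⁶)/((1.602×10⁻¹⁹)(0.0140)) ≈ 0.0991 m.

r ≈ 0.0991 m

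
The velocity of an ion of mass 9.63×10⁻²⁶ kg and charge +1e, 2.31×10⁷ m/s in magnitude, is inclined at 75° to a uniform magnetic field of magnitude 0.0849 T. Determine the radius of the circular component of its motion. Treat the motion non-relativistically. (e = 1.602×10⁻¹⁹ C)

v⊥ = v sinθ = 2.31×10⁷·sin75° ≈ 2.231×10⁷ m/s.
r = m v⊥/(|q|B) = (9.63×10⁻²⁶)(2.231×10⁷)/((1.602×10⁻¹⁹)(0.0849)) ≈ 158 m.

r ≈ 158 m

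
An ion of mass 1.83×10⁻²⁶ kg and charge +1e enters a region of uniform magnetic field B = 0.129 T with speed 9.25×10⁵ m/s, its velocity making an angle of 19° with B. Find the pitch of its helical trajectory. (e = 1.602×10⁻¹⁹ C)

p ≈ 4.87 m

v∥ = v cosθ = 9.25×10⁵·cos19° ≈ 8.746×10⁵ m/s.
T = 2πm/(|q|B) = 2π(1.83×10⁻²⁶)/((1.602×10⁻¹⁹)(0.129)) ≈ 5.564×10⁻⁶ s.
pitch = v∥ T = (8.746×10⁵)(5.564×10⁻⁶) ≈ 4.87 m.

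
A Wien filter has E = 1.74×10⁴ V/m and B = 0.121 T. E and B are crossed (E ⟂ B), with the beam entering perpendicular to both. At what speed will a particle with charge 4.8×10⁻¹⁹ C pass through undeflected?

v = 1.44×10⁵ m/s

Straight-line motion ⇒ electric and magnetic forces cancel, so E = vB.
v = E/B = 1.74×10⁴/0.121 = 1.44×10⁵ m/s.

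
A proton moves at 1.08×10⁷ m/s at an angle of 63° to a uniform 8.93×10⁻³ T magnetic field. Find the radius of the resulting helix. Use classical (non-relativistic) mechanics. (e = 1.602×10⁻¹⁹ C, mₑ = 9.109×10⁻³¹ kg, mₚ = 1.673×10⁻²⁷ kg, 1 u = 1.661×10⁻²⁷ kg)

r ≈ 11.3 m

v⊥ = v sinθ = 1.08×10⁷·sin63° ≈ 9.623×10⁶ m/s.
r = m v⊥/(|q|B) = (1.673×10⁻²⁷)(9.623×10⁶)/((1.602×10⁻¹⁹)(8.93×10⁻³)) ≈ 11.3 m.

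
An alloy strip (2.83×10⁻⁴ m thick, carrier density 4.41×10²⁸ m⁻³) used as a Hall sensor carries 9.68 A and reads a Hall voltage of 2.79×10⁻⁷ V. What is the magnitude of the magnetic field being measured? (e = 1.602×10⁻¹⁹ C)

From V_H = IB/(n e t), B = V_H n e t / I.
B = (2.79×10⁻⁷)(4.41×10²⁸)(1.602×10⁻¹⁹)(2.83×10⁻⁴)/9.68 ≈ 0.0576 T.

B ≈ 0.0576 T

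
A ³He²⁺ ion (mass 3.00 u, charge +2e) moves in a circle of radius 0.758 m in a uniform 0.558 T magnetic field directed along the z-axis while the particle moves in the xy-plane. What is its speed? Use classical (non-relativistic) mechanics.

From |q|vB = mv²/r, v = |q|Br/m.
v = (3.204×10⁻¹⁹)(0.558)(0.758)/4.983×10⁻²⁷ ≈ 2.72×10⁷ m/s.

v ≈ 2.72×10⁷ m/s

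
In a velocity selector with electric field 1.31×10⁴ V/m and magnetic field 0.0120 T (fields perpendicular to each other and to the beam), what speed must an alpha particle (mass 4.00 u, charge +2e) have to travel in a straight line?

Straight-line motion ⇒ electric and magnetic forces cancel, so E = vB.
v = E/B = 1.31×10⁴/0.0120 = 1.09×10⁶ m/s.

v = 1.09×10⁶ m/s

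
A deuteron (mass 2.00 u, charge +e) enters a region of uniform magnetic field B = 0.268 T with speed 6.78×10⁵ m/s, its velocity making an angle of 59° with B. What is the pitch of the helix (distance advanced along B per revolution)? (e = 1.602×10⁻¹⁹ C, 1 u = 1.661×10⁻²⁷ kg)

p ≈ 0.170 m

v∥ = v cosθ = 6.78×10⁵·cos59° ≈ 3.492×10⁵ m/s.
T = 2πm/(|q|B) = 2π(3.322×10⁻²⁷)/((1.602×10⁻¹⁹)(0.268)) ≈ 4.862×10⁻⁷ s.
pitch = v∥ T = (3.492×10⁵)(4.862×10⁻⁷) ≈ 0.170 m.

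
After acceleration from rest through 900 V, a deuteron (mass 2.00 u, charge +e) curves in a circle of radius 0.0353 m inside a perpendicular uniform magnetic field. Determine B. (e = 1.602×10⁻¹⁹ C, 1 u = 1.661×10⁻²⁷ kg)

v = √(2|q|V/m) = √(2·1.602×10⁻¹⁹·900/3.322×10⁻²⁷) ≈ 2.946×10⁵ m/s.
B = mv/(|q|r) = (3.322×10⁻²⁷)(2.946×10⁵)/((1.602×10⁻¹⁹)(0.0353)) ≈ 0.173 T.

B ≈ 0.173 T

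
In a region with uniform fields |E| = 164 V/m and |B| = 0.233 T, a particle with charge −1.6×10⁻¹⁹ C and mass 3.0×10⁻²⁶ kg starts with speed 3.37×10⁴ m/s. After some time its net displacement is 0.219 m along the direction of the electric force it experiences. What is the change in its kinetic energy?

The magnetic force is always ⟂ v and does no work; only the electric force changes KE.
ΔKE = F_E · d = |q|E d = (1.6×10⁻¹⁹)(164)(0.219) ≈ 5.75×10⁻¹⁸ J.

ΔKE ≈ 5.75×10⁻¹⁸ J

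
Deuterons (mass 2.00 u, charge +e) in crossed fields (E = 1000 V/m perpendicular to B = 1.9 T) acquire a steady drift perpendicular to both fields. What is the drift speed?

The E×B drift speed is v_d = E/B.
v_d = 1000/1.9 = 530 m/s.

v_d ≈ 530 m/s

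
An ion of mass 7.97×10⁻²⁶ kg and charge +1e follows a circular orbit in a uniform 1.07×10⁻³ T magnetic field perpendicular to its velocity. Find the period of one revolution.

T ≈ 2.92×10⁻³ s

The cyclotron period depends only on m, q, B: T = 2πm/(|q|B).
T = 2π(7.97×10⁻²⁶)/((1.602×10⁻¹⁹)(1.07×10⁻³)) ≈ 2.92×10⁻³ s.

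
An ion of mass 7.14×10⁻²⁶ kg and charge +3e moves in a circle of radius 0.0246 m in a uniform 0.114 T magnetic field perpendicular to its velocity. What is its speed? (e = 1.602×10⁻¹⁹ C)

From |q|vB = mv²/r, v = |q|Br/m.
v = (4.806×10⁻¹⁹)(0.114)(0.0246)/7.14×10⁻²⁶ ≈ 1.89×10⁴ m/s.

v ≈ 1.89×10⁴ m/s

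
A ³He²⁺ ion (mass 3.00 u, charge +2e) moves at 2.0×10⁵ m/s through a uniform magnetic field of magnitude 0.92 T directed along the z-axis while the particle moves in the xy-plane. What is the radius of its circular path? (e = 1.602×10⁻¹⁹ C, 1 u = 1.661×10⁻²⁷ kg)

The magnetic force provides the centripetal force: |q|vB = mv²/r.
r = mv/(|q|B) = (4.983×10⁻²⁷)(2.0×10⁵)/((3.204×10⁻¹⁹)(0.92)) ≈ 3.4×10⁻³ m.

r ≈ 3.4×10⁻³ m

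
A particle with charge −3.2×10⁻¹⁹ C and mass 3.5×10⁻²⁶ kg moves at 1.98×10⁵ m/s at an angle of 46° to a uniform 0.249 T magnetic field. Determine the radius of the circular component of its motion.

r ≈ 0.0626 m

v⊥ = v sinθ = 1.98×10⁵·sin46° ≈ 1.424×10⁵ m/s.
r = m v⊥/(|q|B) = (3.5×10⁻²⁶)(1.424×10⁵)/((3.2×10⁻¹⁹)(0.249)) ≈ 0.0626 m.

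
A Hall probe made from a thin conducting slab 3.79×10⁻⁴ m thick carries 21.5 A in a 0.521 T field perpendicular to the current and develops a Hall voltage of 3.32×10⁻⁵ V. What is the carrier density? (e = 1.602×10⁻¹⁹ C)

n ≈ 5.56×10²⁷ m⁻³

From V_H = IB/(n e t), n = IB/(V_H e t).
n = (21.5)(0.521)/((3.32×10⁻⁵)(1.602×10⁻¹⁹)(3.79×10⁻⁴)) ≈ 5.56×10²⁷ m⁻³.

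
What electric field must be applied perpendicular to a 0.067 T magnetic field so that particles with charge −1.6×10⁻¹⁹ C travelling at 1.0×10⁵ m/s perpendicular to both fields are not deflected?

For straight-line motion qE = qvB, so E = vB.
E = 1.0×10⁵ × 0.067 = 6700 V/m.

E = 6700 V/m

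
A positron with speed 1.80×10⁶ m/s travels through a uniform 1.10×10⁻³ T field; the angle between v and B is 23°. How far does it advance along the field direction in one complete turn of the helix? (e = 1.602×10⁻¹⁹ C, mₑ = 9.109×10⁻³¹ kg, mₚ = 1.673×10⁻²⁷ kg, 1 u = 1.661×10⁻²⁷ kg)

p ≈ 0.0538 m

v∥ = v cosθ = 1.80×10⁶·cos23° ≈ 1.657×10⁶ m/s.
T = 2πm/(|q|B) = 2π(9.109×10⁻³¹)/((1.602×10⁻¹⁹)(1.10×10⁻³)) ≈ 3.248×10⁻⁸ s.
pitch = v∥ T = (1.657×10⁶)(3.248×10⁻⁸) ≈ 0.0538 m.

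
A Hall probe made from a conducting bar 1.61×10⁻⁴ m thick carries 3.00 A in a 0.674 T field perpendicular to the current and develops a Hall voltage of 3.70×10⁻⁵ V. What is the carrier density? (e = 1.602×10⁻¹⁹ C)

From V_H = IB/(n e t), n = IB/(V_H e t).
n = (3.00)(0.674)/((3.70×10⁻⁵)(1.602×10⁻¹⁹)(1.61×10⁻⁴)) ≈ 2.12×10²⁷ m⁻³.

n ≈ 2.12×10²⁷ m⁻³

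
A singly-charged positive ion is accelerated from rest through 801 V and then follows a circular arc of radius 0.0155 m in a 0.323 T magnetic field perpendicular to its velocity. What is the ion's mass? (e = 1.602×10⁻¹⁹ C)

m ≈ 2.51×10⁻²⁷ kg

Combine |q|V = ½mv² and r = mv/(|q|B): eliminate v to get m = qB²r²/(2V).
m = (1.602×10⁻¹⁹)(0.323)²(0.0155)²/(2·801) ≈ 2.51×10⁻²⁷ kg.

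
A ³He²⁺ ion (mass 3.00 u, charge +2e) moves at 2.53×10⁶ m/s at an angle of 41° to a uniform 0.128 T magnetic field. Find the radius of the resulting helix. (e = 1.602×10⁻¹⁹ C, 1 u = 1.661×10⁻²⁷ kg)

r ≈ 0.202 m

v⊥ = v sinθ = 2.53×10⁶·sin41° ≈ 1.660×10⁶ m/s.
r = m v⊥/(|q|B) = (4.983×10⁻²⁷)(1.660×10⁶)/((3.204×10⁻¹⁹)(0.128)) ≈ 0.202 m.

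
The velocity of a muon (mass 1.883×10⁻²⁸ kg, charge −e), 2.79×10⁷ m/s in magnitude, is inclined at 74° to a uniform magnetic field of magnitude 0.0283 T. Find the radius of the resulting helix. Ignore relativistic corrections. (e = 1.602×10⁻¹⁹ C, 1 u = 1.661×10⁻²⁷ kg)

r ≈ 1.11 m

v⊥ = v sinθ = 2.79×10⁷·sin74° ≈ 2.682×10⁷ m/s.
r = m v⊥/(|q|B) = (1.883×10⁻²⁸)(2.682×10⁷)/((1.602×10⁻¹⁹)(0.0283)) ≈ 1.11 m.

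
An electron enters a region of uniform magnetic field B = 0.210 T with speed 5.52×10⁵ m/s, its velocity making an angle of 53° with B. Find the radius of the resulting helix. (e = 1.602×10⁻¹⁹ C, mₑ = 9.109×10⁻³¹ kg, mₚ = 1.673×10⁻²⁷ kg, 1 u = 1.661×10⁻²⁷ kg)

v⊥ = v sinθ = 5.52×10⁵·sin53° ≈ 4.408×10⁵ m/s.
r = m v⊥/(|q|B) = (9.109×10⁻³¹)(4.408×10⁵)/((1.602×10⁻¹⁹)(0.210)) ≈ 1.19×10⁻⁵ m.

r ≈ 1.19×10⁻⁵ m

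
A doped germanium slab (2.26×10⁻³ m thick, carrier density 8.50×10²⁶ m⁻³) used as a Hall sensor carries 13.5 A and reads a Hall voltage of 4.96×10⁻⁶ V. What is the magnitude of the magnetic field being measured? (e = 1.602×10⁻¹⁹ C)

From V_H = IB/(n e t), B = V_H n e t / I.
B = (4.96×10⁻⁶)(8.50×10²⁶)(1.602×10⁻¹⁹)(2.26×10⁻³)/13.5 ≈ 0.113 T.

B ≈ 0.113 T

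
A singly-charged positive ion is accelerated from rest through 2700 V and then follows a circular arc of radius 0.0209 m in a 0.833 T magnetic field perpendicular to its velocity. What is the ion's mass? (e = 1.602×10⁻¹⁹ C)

m ≈ 8.99×10⁻²⁷ kg

Combine |q|V = ½mv² and r = mv/(|q|B): eliminate v to get m = qB²r²/(2V).
m = (1.602×10⁻¹⁹)(0.833)²(0.0209)²/(2·2700) ≈ 8.99×10⁻²⁷ kg.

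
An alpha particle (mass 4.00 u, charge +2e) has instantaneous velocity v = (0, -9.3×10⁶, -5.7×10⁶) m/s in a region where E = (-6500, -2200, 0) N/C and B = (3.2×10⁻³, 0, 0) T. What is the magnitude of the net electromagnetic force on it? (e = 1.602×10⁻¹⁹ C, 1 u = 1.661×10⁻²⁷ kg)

|F| ≈ 1.18×10⁻¹⁴ N

v×B = (0, -1.82×10⁴, 2.98×10⁴) N/C.
E + v×B = (-6500, -2.04×10⁴, 2.98×10⁴) N/C.
F = q(E + v×B) = (3.204×10⁻¹⁹ C)·(-6500, -2.04×10⁴, 2.98×10⁴) = (-2.08×10⁻¹⁵, -6.55×10⁻¹⁵, 9.54×10⁻¹⁵) N.
|F| = 1.18×10⁻¹⁴ N.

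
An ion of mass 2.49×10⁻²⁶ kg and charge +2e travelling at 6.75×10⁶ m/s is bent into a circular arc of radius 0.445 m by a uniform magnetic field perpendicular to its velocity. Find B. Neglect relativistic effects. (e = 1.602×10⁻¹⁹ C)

From |q|vB = mv²/r, B = mv/(|q|r).
B = (2.49×10⁻²⁶)(6.75×10⁶)/((3.204×10⁻¹⁹)(0.445)) ≈ 1.18 T.

B ≈ 1.18 T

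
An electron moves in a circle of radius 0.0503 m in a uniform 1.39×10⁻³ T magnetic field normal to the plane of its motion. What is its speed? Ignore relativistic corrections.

v ≈ 1.23×10⁷ m/s

From |q|vB = mv²/r, v = |q|Br/m.
v = (1.602×10⁻¹⁹)(1.39×10⁻³)(0.0503)/9.109×10⁻³¹ ≈ 1.23×10⁷ m/s.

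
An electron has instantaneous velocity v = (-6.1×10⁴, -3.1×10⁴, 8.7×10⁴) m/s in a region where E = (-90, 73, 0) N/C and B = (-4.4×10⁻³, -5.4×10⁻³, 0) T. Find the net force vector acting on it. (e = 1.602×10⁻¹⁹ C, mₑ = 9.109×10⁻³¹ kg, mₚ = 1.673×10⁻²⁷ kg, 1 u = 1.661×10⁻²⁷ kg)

F ≈ (-6.08×10⁻¹⁷, 4.96×10⁻¹⁷, -3.09×10⁻¹⁷) N

v×B = (470, -383, 193) N/C.
E + v×B = (380, -310, 193) N/C.
F = q(E + v×B) = (−1.602×10⁻¹⁹ C)·(380, -310, 193) = (-6.08×10⁻¹⁷, 4.96×10⁻¹⁷, -3.09×10⁻¹⁷) N.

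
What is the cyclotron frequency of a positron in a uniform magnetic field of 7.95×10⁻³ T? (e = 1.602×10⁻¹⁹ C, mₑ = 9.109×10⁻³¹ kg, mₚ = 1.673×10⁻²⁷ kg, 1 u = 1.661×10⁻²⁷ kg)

f = |q|B/(2πm).
f = (1.602×10⁻¹⁹)(7.95×10⁻³)/(2π·9.109×10⁻³¹) ≈ 2.23×10⁸ Hz.

f ≈ 2.23×10⁸ Hz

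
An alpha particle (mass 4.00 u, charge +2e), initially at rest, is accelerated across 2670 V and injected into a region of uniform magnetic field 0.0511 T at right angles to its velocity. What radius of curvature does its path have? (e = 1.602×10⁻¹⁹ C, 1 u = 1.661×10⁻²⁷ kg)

Acceleration: |q|V = ½mv² ⇒ v = √(2|q|V/m) = √(2·3.204×10⁻¹⁹·2670/6.644×10⁻²⁷) ≈ 5.075×10⁵ m/s.
In the field: r = mv/(|q|B) = (6.644×10⁻²⁷)(5.075×10⁵)/((3.204×10⁻¹⁹)(0.0511)) ≈ 0.206 m.

r ≈ 0.206 m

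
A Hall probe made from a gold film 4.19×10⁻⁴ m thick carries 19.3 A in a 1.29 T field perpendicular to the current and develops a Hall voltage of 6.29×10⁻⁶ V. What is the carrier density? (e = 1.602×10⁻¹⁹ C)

From V_H = IB/(n e t), n = IB/(V_H e t).
n = (19.3)(1.29)/((6.29×10⁻⁶)(1.602×10⁻¹⁹)(4.19×10⁻⁴)) ≈ 5.90×10²⁸ m⁻³.

n ≈ 5.90×10²⁸ m⁻³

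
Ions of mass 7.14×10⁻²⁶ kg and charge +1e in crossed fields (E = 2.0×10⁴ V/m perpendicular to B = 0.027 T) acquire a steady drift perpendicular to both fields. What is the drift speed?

The E×B drift speed is v_d = E/B.
v_d = 2.0×10⁴/0.027 = 7.4×10⁵ m/s.

v_d ≈ 7.4×10⁵ m/s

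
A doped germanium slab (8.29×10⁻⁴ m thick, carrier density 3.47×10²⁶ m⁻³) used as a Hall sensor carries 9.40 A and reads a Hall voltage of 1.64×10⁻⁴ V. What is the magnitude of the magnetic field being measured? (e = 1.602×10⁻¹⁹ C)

From V_H = IB/(n e t), B = V_H n e t / I.
B = (1.64×10⁻⁴)(3.47×10²⁶)(1.602×10⁻¹⁹)(8.29×10⁻⁴)/9.40 ≈ 0.804 T.

B ≈ 0.804 T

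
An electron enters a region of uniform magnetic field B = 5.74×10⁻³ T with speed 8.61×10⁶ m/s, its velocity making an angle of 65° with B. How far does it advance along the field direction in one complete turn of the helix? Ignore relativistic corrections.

v∥ = v cosθ = 8.61×10⁶·cos65° ≈ 3.639×10⁶ m/s.
T = 2πm/(|q|B) = 2π(9.109×10⁻³¹)/((1.602×10⁻¹⁹)(5.74×10⁻³)) ≈ 6.224×10⁻⁹ s.
pitch = v∥ T = (3.639×10⁶)(6.224×10⁻⁹) ≈ 0.0226 m.

p ≈ 0.0226 m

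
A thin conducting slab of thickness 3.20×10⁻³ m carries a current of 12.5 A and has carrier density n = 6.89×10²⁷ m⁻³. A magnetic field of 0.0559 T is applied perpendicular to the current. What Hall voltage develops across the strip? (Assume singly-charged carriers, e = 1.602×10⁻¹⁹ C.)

V_H = IB/(n e t).
V_H = (12.5)(0.0559)/((6.89×10²⁷)(1.602×10⁻¹⁹)(3.20×10⁻³)) ≈ 1.98×10⁻⁷ V.

V_H ≈ 1.98×10⁻⁷ V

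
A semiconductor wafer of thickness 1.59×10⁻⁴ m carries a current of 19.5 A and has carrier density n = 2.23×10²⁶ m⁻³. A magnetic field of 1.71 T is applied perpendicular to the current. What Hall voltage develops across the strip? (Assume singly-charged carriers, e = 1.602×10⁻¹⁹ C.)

V_H ≈ 5.87×10⁻³ V

V_H = IB/(n e t).
V_H = (19.5)(1.71)/((2.23×10²⁶)(1.602×10⁻¹⁹)(1.59×10⁻⁴)) ≈ 5.87×10⁻³ V.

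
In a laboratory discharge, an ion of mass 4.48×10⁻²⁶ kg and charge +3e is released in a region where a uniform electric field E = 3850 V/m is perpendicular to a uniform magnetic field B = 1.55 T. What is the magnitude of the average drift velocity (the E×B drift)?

The E×B drift speed is v_d = E/B.
v_d = 3850/1.55 = 2480 m/s.

v_d ≈ 2480 m/s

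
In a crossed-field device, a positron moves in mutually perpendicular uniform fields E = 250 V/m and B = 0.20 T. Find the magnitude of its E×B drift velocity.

In crossed fields the guiding centre drifts at v_d = |E×B|/B² = E/B, independent of charge and mass.
v_d = 250/0.20 = 1200 m/s.

v_d ≈ 1200 m/s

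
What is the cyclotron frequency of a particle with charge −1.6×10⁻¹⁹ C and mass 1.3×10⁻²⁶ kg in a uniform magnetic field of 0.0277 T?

f ≈ 5.43×10⁴ Hz

f = |q|B/(2πm).
f = (1.6×10⁻¹⁹)(0.0277)/(2π·1.3×10⁻²⁶) ≈ 5.43×10⁴ Hz.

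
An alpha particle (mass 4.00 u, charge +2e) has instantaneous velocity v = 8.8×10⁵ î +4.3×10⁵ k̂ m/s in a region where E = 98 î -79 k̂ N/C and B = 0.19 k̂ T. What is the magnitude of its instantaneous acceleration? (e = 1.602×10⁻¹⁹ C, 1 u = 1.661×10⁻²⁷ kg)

v×B = (0, -1.67×10⁵, 0) N/C.
E + v×B = (98.0, -1.67×10⁵, -79.0) N/C.
F = q(E + v×B) = (3.204×10⁻¹⁹ C)·(98.0, -1.67×10⁵, -79.0) = (3.14×10⁻¹⁷, -5.36×10⁻¹⁴, -2.53×10⁻¹⁷) N.
|a| = |F|/m = 5.357×10⁻¹⁴/6.644×10⁻²⁷ ≈ 8.06×10¹² m/s².

|a| ≈ 8.06×10¹² m/s²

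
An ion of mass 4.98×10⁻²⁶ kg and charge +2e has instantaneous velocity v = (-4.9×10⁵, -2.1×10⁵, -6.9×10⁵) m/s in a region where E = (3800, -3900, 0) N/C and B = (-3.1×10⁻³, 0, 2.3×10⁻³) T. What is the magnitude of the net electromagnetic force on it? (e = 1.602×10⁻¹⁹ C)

|F| ≈ 1.10×10⁻¹⁵ N

v×B = (-483, 3270, -651) N/C.
E + v×B = (3320, -634, -651) N/C.
F = q(E + v×B) = (3.204×10⁻¹⁹ C)·(3320, -634, -651) = (1.06×10⁻¹⁵, -2.03×10⁻¹⁶, -2.09×10⁻¹⁶) N.
|F| = 1.10×10⁻¹⁵ N.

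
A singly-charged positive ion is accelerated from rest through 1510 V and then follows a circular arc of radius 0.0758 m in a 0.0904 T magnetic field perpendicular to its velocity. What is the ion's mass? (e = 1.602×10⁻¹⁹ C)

m ≈ 2.49×10⁻²⁷ kg

Combine |q|V = ½mv² and r = mv/(|q|B): eliminate v to get m = qB²r²/(2V).
m = (1.602×10⁻¹⁹)(0.0904)²(0.0758)²/(2·1510) ≈ 2.49×10⁻²⁷ kg.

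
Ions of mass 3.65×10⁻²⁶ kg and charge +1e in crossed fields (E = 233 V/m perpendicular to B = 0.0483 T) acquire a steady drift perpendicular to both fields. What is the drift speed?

v_d ≈ 4820 m/s

The E×B drift speed is v_d = E/B.
v_d = 233/0.0483 = 4820 m/s.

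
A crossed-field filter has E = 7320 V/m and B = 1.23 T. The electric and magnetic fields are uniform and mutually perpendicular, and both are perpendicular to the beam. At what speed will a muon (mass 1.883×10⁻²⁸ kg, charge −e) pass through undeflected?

Zero net Lorentz force requires |qE| = |q v×B|, i.e. E = vB.
v = E/B = 7320/1.23 = 5950 m/s.
The result is independent of the particle's charge and mass.

v = 5950 m/s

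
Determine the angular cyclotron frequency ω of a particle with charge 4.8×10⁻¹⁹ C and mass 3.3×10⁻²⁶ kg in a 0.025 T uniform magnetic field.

ω ≈ 3.6×10⁵ rad/s

ω = |q|B/m.
ω = (4.8×10⁻¹⁹)(0.025)/3.3×10⁻²⁶ ≈ 3.6×10⁵ rad/s.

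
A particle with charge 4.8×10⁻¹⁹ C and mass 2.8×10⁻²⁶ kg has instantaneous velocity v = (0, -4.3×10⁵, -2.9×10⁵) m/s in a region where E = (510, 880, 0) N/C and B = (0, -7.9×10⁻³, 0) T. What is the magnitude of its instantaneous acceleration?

|a| ≈ 3.41×10¹⁰ m/s²

v×B = (-2290, 0, 0) N/C.
E + v×B = (-1780, 880, 0) N/C.
F = q(E + v×B) = (4.8×10⁻¹⁹ C)·(-1780, 880, 0) = (-8.55×10⁻¹⁶, 4.22×10⁻¹⁶, 0) N.
|a| = |F|/m = 9.535×10⁻¹⁶/2.8×10⁻²⁶ ≈ 3.41×10¹⁰ m/s².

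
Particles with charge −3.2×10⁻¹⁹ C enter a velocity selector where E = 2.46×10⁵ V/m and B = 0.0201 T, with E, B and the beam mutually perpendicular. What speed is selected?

For undeflected motion the electric and magnetic forces balance: qE = qvB.
v = E/B = 2.46×10⁵/0.0201 = 1.22×10⁷ m/s.
The result is independent of the particle's charge and mass.

v = 1.22×10⁷ m/s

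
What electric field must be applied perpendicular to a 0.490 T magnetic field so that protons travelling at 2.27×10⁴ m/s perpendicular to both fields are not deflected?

E = 1.11×10⁴ V/m

For straight-line motion qE = qvB, so E = vB.
E = 2.27×10⁴ × 0.490 = 1.11×10⁴ V/m.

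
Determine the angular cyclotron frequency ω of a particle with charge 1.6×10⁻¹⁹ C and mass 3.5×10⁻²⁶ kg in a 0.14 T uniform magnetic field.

ω ≈ 6.4×10⁵ rad/s

ω = |q|B/m.
ω = (1.6×10⁻¹⁹)(0.14)/3.5×10⁻²⁶ ≈ 6.4×10⁵ rad/s.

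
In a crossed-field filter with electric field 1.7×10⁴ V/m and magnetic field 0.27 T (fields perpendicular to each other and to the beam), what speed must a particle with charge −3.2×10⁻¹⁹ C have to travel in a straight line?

v = 6.3×10⁴ m/s

Straight-line motion ⇒ electric and magnetic forces cancel, so E = vB.
v = E/B = 1.7×10⁴/0.27 = 6.3×10⁴ m/s.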